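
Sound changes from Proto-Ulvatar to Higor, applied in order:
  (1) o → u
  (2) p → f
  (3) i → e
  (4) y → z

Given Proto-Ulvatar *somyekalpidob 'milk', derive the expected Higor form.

sumzekalfedub

Higor: *somyekalpidob > sumyekalpidub > sumyekalfidub > sumyekalfedub > sumzekalfedub  (by vowel merger, unconditioned shift, vowel merger, unconditioned shift)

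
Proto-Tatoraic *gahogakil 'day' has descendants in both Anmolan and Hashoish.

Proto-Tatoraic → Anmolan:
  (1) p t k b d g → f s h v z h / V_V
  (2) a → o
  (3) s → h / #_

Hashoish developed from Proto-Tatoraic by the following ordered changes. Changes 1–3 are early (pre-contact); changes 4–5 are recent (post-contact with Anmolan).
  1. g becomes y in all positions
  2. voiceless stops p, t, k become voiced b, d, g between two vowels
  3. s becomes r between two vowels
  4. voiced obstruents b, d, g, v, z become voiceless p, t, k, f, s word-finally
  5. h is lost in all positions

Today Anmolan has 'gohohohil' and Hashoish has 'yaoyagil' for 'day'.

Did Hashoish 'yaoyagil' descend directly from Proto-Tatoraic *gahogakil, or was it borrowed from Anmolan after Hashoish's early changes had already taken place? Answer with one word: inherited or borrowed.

If inherited, *gahogakil would pass through all of Hashoish's changes:
Hashoish: start from *gahogakil.
  rule 1 (unconditioned shift): gahogakil → yahoyakil
  rule 2 (intervocalic voicing): yahoyakil → yahoyagil
  rule 3: no change — yahoyagil
  rule 4: no change — yahoyagil
  rule 5 (h-loss): yahoyagil → yaoyagil
  ⇒ Hashoish yaoyagil
If borrowed from Anmolan 'gohohohil' after the early changes, it would undergo only the recent ones:
  rule 4 (final devoicing): no change (gohohohil)
  rule 5 (h-loss): gohohohil → goooil
  ⇒ as a loan: goooil
Hashoish 'yaoyagil' matches the inherited outcome exactly, so it is an inherited cognate, not a loan.

inherited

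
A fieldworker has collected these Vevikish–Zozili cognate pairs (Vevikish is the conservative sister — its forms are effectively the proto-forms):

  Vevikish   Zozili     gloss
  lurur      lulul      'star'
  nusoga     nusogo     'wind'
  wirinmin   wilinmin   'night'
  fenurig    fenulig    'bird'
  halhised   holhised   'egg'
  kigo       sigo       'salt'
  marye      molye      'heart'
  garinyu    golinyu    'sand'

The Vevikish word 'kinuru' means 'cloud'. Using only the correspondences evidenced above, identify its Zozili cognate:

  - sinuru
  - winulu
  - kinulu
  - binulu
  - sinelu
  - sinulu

kigo ~ sigo — Vevikish k corresponds to Zozili s word-initially before a front vowel.
lurur ~ lulul — Vevikish r corresponds to Zozili l between vowels (before a back vowel).
Applying these to Vevikish 'kinuru':
  kinuru → sinuru   (k→s word-initially before a front vowel)
  sinuru → sinulu   (r→l between vowels (before a back vowel))
So the Zozili cognate is 'sinulu'.

sinulu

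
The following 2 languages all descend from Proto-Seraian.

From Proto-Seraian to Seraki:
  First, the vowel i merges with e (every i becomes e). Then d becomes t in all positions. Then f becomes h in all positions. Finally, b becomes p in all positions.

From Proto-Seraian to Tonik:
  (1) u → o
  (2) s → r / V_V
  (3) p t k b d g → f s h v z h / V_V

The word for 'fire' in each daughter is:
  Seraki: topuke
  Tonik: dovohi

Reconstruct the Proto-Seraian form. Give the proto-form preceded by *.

*dobuki

Position 1: Seraki has t, Tonik has d. Tonik preserves d here (none of its changes turn any other segment into d), so the proto-segment is *d.
Position 5: Seraki has k, Tonik has h. Seraki preserves k here (none of its changes turn any other segment into k), so the proto-segment is *k.
Position 6: Seraki has e, Tonik has i. Tonik preserves i here (none of its changes turn any other segment into i), so the proto-segment is *i.
Verify the candidate proto-form against each daughter:
Seraki: *dobuki > dobuke > tobuke > topuke  (by vowel merger, unconditioned shift, unconditioned shift)
Tonik: start from *dobuki.
  rule 1 (vowel merger): dobuki → doboki
  rule 2: no change — doboki
  rule 3 (intervocalic lenition): doboki → dovohi
  ⇒ Tonik dovohi
Only *dobuki yields all of Seraki topuke, Tonik dovohi.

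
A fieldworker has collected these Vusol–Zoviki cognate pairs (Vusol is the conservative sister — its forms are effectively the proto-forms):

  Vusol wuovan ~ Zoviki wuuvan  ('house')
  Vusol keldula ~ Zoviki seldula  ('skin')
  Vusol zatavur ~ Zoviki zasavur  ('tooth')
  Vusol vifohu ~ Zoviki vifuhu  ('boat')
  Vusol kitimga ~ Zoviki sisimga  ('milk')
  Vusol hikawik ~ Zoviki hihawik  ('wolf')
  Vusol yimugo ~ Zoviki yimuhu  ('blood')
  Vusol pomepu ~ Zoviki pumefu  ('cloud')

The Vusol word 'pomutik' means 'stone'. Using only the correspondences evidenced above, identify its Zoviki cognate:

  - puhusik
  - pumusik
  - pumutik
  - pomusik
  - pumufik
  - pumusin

pumusik

pomepu ~ pumefu — Vusol o corresponds to Zoviki u after a consonant, before a nasal.
kitimga ~ sisimga — Vusol t corresponds to Zoviki s between vowels (before a front vowel).
Applying these to Vusol 'pomutik':
  pomutik → pumutik   (o→u after a consonant, before a nasal)
  pumutik → pumusik   (t→s between vowels (before a front vowel))
So the Zoviki cognate is 'pumusik'.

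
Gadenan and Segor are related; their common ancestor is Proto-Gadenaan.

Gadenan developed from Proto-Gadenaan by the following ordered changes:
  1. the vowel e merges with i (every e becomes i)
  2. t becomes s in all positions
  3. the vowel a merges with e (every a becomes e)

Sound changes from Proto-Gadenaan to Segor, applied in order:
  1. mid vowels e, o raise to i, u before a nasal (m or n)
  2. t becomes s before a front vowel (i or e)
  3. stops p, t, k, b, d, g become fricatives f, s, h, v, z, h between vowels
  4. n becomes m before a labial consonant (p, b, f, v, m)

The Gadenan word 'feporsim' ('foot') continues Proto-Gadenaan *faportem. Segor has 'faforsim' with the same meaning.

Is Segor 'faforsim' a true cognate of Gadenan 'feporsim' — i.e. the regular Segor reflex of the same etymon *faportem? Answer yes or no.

Derive the expected Segor reflex of *faportem:
Segor: *faportem > faportim > faporsim > faforsim  (by pre-nasal raising, palatalisation, intervocalic lenition)
Segor 'faforsim' matches the regular reflex exactly, so the pair is cognate.

yes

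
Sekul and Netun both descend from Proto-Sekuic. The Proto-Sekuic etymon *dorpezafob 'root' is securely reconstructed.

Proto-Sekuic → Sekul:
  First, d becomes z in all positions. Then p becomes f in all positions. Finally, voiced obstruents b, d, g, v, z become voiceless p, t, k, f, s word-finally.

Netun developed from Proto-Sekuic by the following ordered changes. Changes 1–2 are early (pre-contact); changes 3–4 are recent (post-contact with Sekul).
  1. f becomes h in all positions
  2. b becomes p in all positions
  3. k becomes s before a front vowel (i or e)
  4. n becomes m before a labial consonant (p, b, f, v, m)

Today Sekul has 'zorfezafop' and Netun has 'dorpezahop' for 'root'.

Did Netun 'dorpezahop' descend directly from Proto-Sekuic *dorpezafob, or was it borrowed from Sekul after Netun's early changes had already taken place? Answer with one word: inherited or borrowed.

If inherited, *dorpezafob would pass through all of Netun's changes:
Netun: *dorpezafob
  dorpezafob → dorpezahob   [unconditioned shift]
  dorpezahob → dorpezahop   [unconditioned shift]
  dorpezahop (rule 3 does not apply)
  dorpezahop (rule 4 does not apply)
  giving Netun dorpezahop.
If borrowed from Sekul 'zorfezafop' after the early changes, it would undergo only the recent ones:
  rule 3 (palatalisation): no change (zorfezafop)
  rule 4 (nasal place assimilation): no change (zorfezafop)
  ⇒ as a loan: zorfezafop
Netun 'dorpezahop' matches the inherited outcome exactly, so it is an inherited cognate, not a loan.

inherited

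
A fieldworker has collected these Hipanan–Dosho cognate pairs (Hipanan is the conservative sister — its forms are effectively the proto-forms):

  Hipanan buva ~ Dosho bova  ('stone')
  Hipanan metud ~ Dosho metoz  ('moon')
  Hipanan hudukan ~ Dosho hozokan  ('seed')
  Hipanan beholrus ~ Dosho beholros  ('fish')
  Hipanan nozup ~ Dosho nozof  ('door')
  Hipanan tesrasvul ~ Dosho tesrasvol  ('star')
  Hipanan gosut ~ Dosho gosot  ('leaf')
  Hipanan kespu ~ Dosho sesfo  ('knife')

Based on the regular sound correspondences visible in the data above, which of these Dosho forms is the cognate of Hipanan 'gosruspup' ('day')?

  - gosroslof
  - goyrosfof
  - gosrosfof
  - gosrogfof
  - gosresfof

gosrosfof

metud ~ metoz, hudukan ~ hozokan — Hipanan u corresponds to Dosho o after a consonant, before a consonant other than r, m, n, p, b, f, v.
kespu ~ sesfo — Hipanan p corresponds to Dosho f after a consonant, before a back vowel.
nozup ~ nozof — Hipanan u corresponds to Dosho o after a consonant, before a labial obstruent.
nozup ~ nozof — Hipanan p corresponds to Dosho f word-finally.
Applying these to Hipanan 'gosruspup':
  gosruspup → gosrospup   (u→o after a consonant, before a consonant other than r, m, n, p, b, f, v)
  gosrospup → gosrosfup   (p→f after a consonant, before a back vowel)
  gosrosfup → gosrosfop   (u→o after a consonant, before a labial obstruent)
  gosrosfop → gosrosfof   (p→f word-finally)
So the Dosho cognate is 'gosrosfof'.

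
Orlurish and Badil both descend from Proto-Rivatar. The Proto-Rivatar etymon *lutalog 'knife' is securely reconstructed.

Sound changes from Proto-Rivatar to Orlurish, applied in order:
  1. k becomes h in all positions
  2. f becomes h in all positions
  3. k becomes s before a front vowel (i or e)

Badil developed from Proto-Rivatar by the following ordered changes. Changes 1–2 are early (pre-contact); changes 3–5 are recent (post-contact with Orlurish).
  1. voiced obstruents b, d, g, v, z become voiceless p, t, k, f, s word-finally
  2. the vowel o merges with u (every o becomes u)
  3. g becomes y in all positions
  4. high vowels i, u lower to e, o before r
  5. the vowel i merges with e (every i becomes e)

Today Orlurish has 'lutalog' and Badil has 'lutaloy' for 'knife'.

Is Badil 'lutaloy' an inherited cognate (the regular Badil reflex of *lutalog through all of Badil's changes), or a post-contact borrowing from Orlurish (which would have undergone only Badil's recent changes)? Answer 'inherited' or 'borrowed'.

borrowed

If inherited, *lutalog would pass through all of Badil's changes:
Badil: *lutalog
  lutalog → lutalok   [final devoicing]
  lutalok → lutaluk   [vowel merger]
  lutaluk (rule 3 does not apply)
  lutaluk (rule 4 does not apply)
  lutaluk (rule 5 does not apply)
  giving Badil lutaluk.
If borrowed from Orlurish 'lutalog' after the early changes, it would undergo only the recent ones:
  rule 3 (unconditioned shift): lutalog → lutaloy
  rule 4 (pre-rhotic lowering): no change (lutaloy)
  rule 5 (vowel merger): no change (lutaloy)
  ⇒ as a loan: lutaloy
Badil 'lutaloy' matches the loan outcome 'lutaloy', not the inherited 'lutaluk' — it skipped the early Badil changes, so it was borrowed from Orlurish.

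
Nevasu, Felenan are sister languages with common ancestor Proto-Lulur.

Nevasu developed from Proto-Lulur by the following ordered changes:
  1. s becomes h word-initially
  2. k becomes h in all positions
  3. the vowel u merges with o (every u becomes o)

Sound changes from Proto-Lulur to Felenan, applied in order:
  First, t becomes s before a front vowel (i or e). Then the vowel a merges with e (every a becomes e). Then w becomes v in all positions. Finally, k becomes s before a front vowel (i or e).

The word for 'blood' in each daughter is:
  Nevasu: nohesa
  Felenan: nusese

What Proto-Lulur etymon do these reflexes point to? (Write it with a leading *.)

*nukesa

Position 6: Nevasu has a, Felenan has e. Nevasu preserves a here (none of its changes turn any other segment into a), so the proto-segment is *a.
Position 3: Nevasu has h, Felenan has s. Taking the neighbouring segments as reconstructed: Nevasu h could go back to *k or *h; Felenan s could go back to *t or *k or *s — the one source consistent with every daughter is *k.
This points to *nukesa. Verify forward in each daughter:
Nevasu: start from *nukesa.
  rule 1: no change — nukesa
  rule 2 (unconditioned shift): nukesa → nuhesa
  rule 3 (vowel merger): nuhesa → nohesa
  ⇒ Nevasu nohesa
Felenan: *nukesa
  nukesa (rule 1 does not apply)
  nukesa → nukese   [vowel merger]
  nukese (rule 3 does not apply)
  nukese → nusese   [palatalisation]
  giving Felenan nusese.
*nukesa is the unique common source.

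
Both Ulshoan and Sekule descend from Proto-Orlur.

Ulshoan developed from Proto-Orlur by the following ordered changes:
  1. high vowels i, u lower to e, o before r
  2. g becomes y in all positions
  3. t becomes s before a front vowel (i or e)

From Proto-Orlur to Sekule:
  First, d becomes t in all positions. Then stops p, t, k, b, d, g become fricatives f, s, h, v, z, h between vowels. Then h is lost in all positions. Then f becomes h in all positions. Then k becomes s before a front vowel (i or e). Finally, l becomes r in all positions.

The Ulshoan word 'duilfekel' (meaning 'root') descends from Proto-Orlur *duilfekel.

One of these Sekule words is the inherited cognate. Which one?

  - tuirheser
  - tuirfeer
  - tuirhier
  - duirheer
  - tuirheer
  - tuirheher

tuirheer

Sekule: start from *duilfekel.
  rule 1 (unconditioned shift): duilfekel → tuilfekel
  rule 2 (intervocalic lenition): tuilfekel → tuilfehel
  rule 3 (h-loss): tuilfehel → tuilfeel
  rule 4 (unconditioned shift): tuilfeel → tuilheel
  rule 5: no change — tuilheel
  rule 6 (unconditioned shift): tuilheel → tuirheer
  ⇒ Sekule tuirheer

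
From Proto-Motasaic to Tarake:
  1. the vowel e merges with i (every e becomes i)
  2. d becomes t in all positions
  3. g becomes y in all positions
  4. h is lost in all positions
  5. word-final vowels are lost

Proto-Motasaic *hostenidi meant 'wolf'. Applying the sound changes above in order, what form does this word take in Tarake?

Tarake: start from *hostenidi.
  rule 1 (vowel merger): hostenidi → hostinidi
  rule 2 (unconditioned shift): hostinidi → hostiniti
  rule 3: no change — hostiniti
  rule 4 (h-loss): hostiniti → ostiniti
  rule 5 (apocope): ostiniti → ostinit
  ⇒ Tarake ostinit

ostinit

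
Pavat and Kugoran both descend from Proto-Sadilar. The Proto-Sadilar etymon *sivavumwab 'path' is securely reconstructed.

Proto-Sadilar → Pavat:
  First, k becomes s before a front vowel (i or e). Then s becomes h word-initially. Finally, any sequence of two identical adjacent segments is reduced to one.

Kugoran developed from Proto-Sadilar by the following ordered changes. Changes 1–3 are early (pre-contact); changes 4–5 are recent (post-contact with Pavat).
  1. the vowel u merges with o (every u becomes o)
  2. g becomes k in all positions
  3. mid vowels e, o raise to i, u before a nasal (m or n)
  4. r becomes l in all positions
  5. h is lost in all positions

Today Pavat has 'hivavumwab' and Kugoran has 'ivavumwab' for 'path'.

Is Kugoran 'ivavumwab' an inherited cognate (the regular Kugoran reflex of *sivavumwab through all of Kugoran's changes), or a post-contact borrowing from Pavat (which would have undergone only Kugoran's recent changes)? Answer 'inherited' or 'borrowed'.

borrowed

If inherited, *sivavumwab would pass through all of Kugoran's changes:
Kugoran: *sivavumwab
  sivavumwab → sivavomwab   [vowel merger]
  sivavomwab (rule 2 does not apply)
  sivavomwab → sivavumwab   [pre-nasal raising]
  sivavumwab (rule 4 does not apply)
  sivavumwab (rule 5 does not apply)
  giving Kugoran sivavumwab.
If borrowed from Pavat 'hivavumwab' after the early changes, it would undergo only the recent ones:
  rule 4 (unconditioned shift): no change (hivavumwab)
  rule 5 (h-loss): hivavumwab → ivavumwab
  ⇒ as a loan: ivavumwab
Kugoran 'ivavumwab' matches the loan outcome 'ivavumwab', not the inherited 'sivavumwab' — it skipped the early Kugoran changes, so it was borrowed from Pavat.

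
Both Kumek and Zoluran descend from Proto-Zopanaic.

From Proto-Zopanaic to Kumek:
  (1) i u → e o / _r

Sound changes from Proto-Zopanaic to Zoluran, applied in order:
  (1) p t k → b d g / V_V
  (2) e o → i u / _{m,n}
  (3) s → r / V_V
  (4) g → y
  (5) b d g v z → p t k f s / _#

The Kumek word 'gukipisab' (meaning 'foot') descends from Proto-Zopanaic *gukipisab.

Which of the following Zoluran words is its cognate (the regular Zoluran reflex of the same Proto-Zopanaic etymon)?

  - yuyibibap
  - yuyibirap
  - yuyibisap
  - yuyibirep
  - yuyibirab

Zoluran: *gukipisab > gugibisab > gugibirab > yuyibirab > yuyibirap  (by intervocalic voicing, rhotacism, unconditioned shift, final devoicing)
Among the options, 'yuyibirap' alone shows every Zoluran change applied in order.

yuyibirap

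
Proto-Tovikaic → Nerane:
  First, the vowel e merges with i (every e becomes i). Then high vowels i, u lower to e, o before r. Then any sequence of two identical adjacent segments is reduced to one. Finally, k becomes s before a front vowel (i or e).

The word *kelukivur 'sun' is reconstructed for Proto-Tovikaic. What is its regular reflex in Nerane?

Nerane: *kelukivur
  kelukivur → kilukivur   [vowel merger]
  kilukivur → kilukivor   [pre-rhotic lowering]
  kilukivor (rule 3 does not apply)
  kilukivor → silusivor   [palatalisation]
  giving Nerane silusivor.

silusivor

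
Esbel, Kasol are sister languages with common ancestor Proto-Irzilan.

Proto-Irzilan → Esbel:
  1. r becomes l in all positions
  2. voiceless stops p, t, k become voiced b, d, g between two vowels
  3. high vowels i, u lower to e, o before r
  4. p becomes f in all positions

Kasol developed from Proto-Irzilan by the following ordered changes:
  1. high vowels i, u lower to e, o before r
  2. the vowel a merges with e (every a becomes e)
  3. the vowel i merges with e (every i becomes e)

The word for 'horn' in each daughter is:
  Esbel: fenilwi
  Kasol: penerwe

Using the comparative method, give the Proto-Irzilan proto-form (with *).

Position 7: Esbel has i, Kasol has e. Esbel preserves i here (none of its changes turn any other segment into i), so the proto-segment is *i.
Position 4: Esbel has i, Kasol has e. Esbel preserves i here (none of its changes turn any other segment into i), so the proto-segment is *i.
Continuing position by position gives *penirwi; check it forward:
Esbel: start from *penirwi.
  rule 1 (unconditioned shift): penirwi → penilwi
  rule 2: no change — penilwi
  rule 3: no change — penilwi
  rule 4 (unconditioned shift): penilwi → fenilwi
  ⇒ Esbel fenilwi
Kasol: *penirwi > penerwi > penerwe  (by pre-rhotic lowering, vowel merger)
No other proto-form is consistent with every reflex, so the reconstruction is *penirwi.

*penirwi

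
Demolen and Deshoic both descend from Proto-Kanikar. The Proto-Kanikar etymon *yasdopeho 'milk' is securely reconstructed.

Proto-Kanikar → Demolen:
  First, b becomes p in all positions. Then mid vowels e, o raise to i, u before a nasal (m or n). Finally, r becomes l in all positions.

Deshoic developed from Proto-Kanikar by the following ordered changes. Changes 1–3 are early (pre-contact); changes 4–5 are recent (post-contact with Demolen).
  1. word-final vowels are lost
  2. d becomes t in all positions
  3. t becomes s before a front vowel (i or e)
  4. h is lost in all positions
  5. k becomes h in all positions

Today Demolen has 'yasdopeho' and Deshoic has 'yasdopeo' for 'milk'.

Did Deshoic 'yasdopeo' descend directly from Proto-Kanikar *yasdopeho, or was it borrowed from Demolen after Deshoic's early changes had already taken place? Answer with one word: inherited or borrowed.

If inherited, *yasdopeho would pass through all of Deshoic's changes:
Deshoic: start from *yasdopeho.
  rule 1 (apocope): yasdopeho → yasdopeh
  rule 2 (unconditioned shift): yasdopeh → yastopeh
  rule 3: no change — yastopeh
  rule 4 (h-loss): yastopeh → yastope
  rule 5: no change — yastope
  ⇒ Deshoic yastope
If borrowed from Demolen 'yasdopeho' after the early changes, it would undergo only the recent ones:
  rule 4 (h-loss): yasdopeho → yasdopeo
  rule 5 (unconditioned shift): no change (yasdopeo)
  ⇒ as a loan: yasdopeo
Deshoic 'yasdopeo' matches the loan outcome 'yasdopeo', not the inherited 'yastope' — it skipped the early Deshoic changes, so it was borrowed from Demolen.

borrowed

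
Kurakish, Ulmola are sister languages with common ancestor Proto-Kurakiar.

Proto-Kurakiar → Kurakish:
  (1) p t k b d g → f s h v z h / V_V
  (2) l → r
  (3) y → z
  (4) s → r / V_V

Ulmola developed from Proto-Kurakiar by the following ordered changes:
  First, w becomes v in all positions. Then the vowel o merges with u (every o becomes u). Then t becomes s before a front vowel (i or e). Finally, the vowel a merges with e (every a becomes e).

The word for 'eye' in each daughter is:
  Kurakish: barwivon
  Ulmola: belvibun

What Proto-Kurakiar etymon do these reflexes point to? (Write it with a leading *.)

Position 7: Kurakish has o, Ulmola has u. Kurakish preserves o here (none of its changes turn any other segment into o), so the proto-segment is *o.
Position 2: Kurakish has a, Ulmola has e. Kurakish preserves a here (none of its changes turn any other segment into a), so the proto-segment is *a.
Position 6: Kurakish has v, Ulmola has b. Ulmola preserves b here (none of its changes turn any other segment into b), so the proto-segment is *b.
Verify the candidate proto-form against each daughter:
Kurakish: start from *balwibon.
  rule 1 (intervocalic lenition): balwibon → balwivon
  rule 2 (unconditioned shift): balwivon → barwivon
  rule 3: no change — barwivon
  rule 4: no change — barwivon
  ⇒ Kurakish barwivon
Ulmola: *balwibon
  balwibon → balvibon   [unconditioned shift]
  balvibon → balvibun   [vowel merger]
  balvibun (rule 3 does not apply)
  balvibun → belvibun   [vowel merger]
  giving Ulmola belvibun.
Only *balwibon yields all of Kurakish barwivon, Ulmola belvibun.

*balwibon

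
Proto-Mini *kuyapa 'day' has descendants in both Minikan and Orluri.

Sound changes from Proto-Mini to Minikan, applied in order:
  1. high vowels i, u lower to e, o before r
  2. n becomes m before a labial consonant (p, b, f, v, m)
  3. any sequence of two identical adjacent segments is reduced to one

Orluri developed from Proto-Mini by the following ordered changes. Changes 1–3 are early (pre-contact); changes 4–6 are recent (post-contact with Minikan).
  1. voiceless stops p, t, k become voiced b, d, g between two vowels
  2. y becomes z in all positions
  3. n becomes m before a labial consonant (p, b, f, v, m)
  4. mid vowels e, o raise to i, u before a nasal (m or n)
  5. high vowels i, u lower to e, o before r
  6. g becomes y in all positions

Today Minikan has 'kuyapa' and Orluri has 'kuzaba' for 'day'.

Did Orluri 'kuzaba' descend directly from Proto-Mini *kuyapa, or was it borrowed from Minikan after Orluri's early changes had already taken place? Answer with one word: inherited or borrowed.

inherited

If inherited, *kuyapa would pass through all of Orluri's changes:
Orluri: start from *kuyapa.
  rule 1 (intervocalic voicing): kuyapa → kuyaba
  rule 2 (unconditioned shift): kuyaba → kuzaba
  rule 3: no change — kuzaba
  rule 4: no change — kuzaba
  rule 5: no change — kuzaba
  rule 6: no change — kuzaba
  ⇒ Orluri kuzaba
If borrowed from Minikan 'kuyapa' after the early changes, it would undergo only the recent ones:
  rule 4 (pre-nasal raising): no change (kuyapa)
  rule 5 (pre-rhotic lowering): no change (kuyapa)
  rule 6 (unconditioned shift): no change (kuyapa)
  ⇒ as a loan: kuyapa
Orluri 'kuzaba' matches the inherited outcome exactly, so it is an inherited cognate, not a loan.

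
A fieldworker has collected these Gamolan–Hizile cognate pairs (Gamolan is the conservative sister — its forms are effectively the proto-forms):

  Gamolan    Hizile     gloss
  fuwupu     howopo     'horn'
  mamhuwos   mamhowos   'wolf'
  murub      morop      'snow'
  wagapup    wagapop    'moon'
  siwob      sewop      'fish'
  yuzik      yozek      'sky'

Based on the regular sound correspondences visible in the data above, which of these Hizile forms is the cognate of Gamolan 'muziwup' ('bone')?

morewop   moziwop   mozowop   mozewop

fuwupu ~ howopo, mamhuwos ~ mamhowos — Gamolan u corresponds to Hizile o after a consonant, before a consonant other than r, m, n, p, b, f, v.
siwob ~ sewop, yuzik ~ yozek — Gamolan i corresponds to Hizile e after a consonant, before a consonant other than r, m, n, p, b, f, v.
fuwupu ~ howopo, wagapup ~ wagapop — Gamolan u corresponds to Hizile o after a consonant, before a labial obstruent.
Applying these to Gamolan 'muziwup':
  muziwup → moziwup   (u→o after a consonant, before a consonant other than r, m, n, p, b, f, v)
  moziwup → mozewup   (i→e after a consonant, before a consonant other than r, m, n, p, b, f, v)
  mozewup → mozewop   (u→o after a consonant, before a labial obstruent)
So the Hizile cognate is 'mozewop'.

mozewop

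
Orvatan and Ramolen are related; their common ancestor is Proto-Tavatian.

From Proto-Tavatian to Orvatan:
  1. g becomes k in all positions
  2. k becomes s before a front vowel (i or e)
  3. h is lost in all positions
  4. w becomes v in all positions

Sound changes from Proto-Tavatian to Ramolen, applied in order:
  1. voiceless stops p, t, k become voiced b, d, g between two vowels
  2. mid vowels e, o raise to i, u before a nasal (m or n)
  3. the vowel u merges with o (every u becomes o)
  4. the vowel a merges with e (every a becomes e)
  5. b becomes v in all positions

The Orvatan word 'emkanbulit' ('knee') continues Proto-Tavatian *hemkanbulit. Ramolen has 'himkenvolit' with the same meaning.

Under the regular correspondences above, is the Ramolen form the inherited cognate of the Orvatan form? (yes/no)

yes

Derive the expected Ramolen reflex of *hemkanbulit:
Ramolen: *hemkanbulit > himkanbulit > himkanbolit > himkenbolit > himkenvolit  (by pre-nasal raising, vowel merger, vowel merger, unconditioned shift)
Ramolen 'himkenvolit' matches the regular reflex exactly, so the pair is cognate.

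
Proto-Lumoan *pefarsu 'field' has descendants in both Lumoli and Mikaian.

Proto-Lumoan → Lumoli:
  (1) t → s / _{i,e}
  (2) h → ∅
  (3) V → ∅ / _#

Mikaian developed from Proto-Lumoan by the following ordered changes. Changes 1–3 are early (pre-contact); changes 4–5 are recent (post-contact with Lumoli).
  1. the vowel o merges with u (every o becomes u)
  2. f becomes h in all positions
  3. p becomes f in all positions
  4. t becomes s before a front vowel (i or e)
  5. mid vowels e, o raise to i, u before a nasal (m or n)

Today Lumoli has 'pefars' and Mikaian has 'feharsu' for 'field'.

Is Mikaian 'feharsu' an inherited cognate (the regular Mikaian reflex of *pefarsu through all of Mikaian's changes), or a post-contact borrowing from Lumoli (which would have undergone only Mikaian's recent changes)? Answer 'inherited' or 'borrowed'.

If inherited, *pefarsu would pass through all of Mikaian's changes:
Mikaian: *pefarsu
  pefarsu (rule 1 does not apply)
  pefarsu → peharsu   [unconditioned shift]
  peharsu → feharsu   [unconditioned shift]
  feharsu (rule 4 does not apply)
  feharsu (rule 5 does not apply)
  giving Mikaian feharsu.
If borrowed from Lumoli 'pefars' after the early changes, it would undergo only the recent ones:
  rule 4 (palatalisation): no change (pefars)
  rule 5 (pre-nasal raising): no change (pefars)
  ⇒ as a loan: pefars
Mikaian 'feharsu' matches the inherited outcome exactly, so it is an inherited cognate, not a loan.

inherited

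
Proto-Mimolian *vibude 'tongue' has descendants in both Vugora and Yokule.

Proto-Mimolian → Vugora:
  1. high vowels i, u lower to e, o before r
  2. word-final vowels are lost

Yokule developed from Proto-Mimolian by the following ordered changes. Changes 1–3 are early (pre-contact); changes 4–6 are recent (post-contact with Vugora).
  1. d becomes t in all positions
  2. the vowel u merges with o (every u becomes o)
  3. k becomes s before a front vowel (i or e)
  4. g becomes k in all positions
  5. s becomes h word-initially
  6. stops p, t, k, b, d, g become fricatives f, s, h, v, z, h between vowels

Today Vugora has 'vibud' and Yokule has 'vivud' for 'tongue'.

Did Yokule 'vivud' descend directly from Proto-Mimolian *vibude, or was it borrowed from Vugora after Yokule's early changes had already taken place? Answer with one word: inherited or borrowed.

borrowed

If inherited, *vibude would pass through all of Yokule's changes:
Yokule: *vibude > vibute > vibote > vivose  (by unconditioned shift, vowel merger, intervocalic lenition)
If borrowed from Vugora 'vibud' after the early changes, it would undergo only the recent ones:
  rule 4 (unconditioned shift): no change (vibud)
  rule 5 (debuccalisation): no change (vibud)
  rule 6 (intervocalic lenition): vibud → vivud
  ⇒ as a loan: vivud
Yokule 'vivud' matches the loan outcome 'vivud', not the inherited 'vivose' — it skipped the early Yokule changes, so it was borrowed from Vugora.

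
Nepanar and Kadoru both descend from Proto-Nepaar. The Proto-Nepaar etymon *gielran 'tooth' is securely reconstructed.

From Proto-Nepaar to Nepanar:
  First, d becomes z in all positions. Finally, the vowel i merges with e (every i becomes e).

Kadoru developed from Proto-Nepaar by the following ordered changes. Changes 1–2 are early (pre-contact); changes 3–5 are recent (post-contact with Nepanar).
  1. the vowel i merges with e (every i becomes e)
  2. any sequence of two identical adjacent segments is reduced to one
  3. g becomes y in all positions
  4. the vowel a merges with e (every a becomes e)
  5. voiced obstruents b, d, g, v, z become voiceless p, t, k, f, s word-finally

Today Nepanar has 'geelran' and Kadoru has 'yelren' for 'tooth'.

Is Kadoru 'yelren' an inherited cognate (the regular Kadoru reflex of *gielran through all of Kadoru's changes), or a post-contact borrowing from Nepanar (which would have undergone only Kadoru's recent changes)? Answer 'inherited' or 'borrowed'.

inherited

If inherited, *gielran would pass through all of Kadoru's changes:
Kadoru: *gielran > geelran > gelran > yelran > yelren  (by vowel merger, degemination, unconditioned shift, vowel merger)
If borrowed from Nepanar 'geelran' after the early changes, it would undergo only the recent ones:
  rule 3 (unconditioned shift): geelran → yeelran
  rule 4 (vowel merger): yeelran → yeelren
  rule 5 (final devoicing): no change (yeelren)
  ⇒ as a loan: yeelren
Kadoru 'yelren' matches the inherited outcome exactly, so it is an inherited cognate, not a loan.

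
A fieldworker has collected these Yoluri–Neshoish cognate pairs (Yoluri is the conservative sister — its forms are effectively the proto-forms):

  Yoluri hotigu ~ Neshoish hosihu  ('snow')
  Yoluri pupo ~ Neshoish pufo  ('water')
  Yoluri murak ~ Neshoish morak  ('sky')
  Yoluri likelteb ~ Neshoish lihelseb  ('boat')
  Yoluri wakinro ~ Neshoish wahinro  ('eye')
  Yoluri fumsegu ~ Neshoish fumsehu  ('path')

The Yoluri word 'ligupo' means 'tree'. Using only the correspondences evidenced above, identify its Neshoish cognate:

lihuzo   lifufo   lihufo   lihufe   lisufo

lihufo

hotigu ~ hosihu, fumsegu ~ fumsehu — Yoluri g corresponds to Neshoish h between vowels (before a back vowel).
pupo ~ pufo — Yoluri p corresponds to Neshoish f between vowels (before a back vowel).
Applying these to Yoluri 'ligupo':
  ligupo → lihupo   (g→h between vowels (before a back vowel))
  lihupo → lihufo   (p→f between vowels (before a back vowel))
So the Neshoish cognate is 'lihufo'.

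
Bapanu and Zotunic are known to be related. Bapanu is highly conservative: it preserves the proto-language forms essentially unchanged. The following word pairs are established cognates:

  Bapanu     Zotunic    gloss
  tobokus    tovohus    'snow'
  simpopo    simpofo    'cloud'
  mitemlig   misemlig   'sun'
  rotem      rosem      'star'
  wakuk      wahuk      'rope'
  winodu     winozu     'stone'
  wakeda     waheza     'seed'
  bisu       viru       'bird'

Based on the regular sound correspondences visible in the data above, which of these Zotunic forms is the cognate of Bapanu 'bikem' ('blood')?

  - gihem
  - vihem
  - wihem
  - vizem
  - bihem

vihem

bisu ~ viru — Bapanu b corresponds to Zotunic v word-initially before a front vowel.
wakeda ~ waheza — Bapanu k corresponds to Zotunic h between vowels (before a front vowel).
Applying these to Bapanu 'bikem':
  bikem → vikem   (b→v word-initially before a front vowel)
  vikem → vihem   (k→h between vowels (before a front vowel))
So the Zotunic cognate is 'vihem'.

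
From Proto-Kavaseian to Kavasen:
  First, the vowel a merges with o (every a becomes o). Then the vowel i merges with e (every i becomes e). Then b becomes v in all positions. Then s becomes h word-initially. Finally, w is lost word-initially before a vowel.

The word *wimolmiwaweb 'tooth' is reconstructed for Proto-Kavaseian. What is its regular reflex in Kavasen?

emolmewowev

Kavasen: start from *wimolmiwaweb.
  rule 1 (vowel merger): wimolmiwaweb → wimolmiwoweb
  rule 2 (vowel merger): wimolmiwoweb → wemolmewoweb
  rule 3 (unconditioned shift): wemolmewoweb → wemolmewowev
  rule 4: no change — wemolmewowev
  rule 5 (glide loss): wemolmewowev → emolmewowev
  ⇒ Kavasen emolmewowev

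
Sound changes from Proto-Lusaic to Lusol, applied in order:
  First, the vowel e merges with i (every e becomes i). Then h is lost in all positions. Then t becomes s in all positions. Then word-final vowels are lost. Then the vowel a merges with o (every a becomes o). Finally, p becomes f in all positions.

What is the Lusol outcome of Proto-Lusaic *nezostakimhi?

Lusol: start from *nezostakimhi.
  rule 1 (vowel merger): nezostakimhi → nizostakimhi
  rule 2 (h-loss): nizostakimhi → nizostakimi
  rule 3 (unconditioned shift): nizostakimi → nizossakimi
  rule 4 (apocope): nizossakimi → nizossakim
  rule 5 (vowel merger): nizossakim → nizossokim
  rule 6: no change — nizossokim
  ⇒ Lusol nizossokim

nizossokim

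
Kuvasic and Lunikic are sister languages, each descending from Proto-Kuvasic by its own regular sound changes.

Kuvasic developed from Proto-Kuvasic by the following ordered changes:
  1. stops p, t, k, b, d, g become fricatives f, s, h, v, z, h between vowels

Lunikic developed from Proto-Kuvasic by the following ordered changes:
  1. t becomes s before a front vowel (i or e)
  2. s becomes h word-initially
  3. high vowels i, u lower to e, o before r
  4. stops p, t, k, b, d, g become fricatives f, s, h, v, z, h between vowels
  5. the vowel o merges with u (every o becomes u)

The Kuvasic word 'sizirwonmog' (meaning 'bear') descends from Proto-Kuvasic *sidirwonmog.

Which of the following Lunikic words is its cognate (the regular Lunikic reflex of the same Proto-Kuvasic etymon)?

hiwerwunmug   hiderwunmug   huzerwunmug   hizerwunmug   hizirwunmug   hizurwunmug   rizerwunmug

Lunikic: *sidirwonmog
  sidirwonmog (rule 1 does not apply)
  sidirwonmog → hidirwonmog   [debuccalisation]
  hidirwonmog → hiderwonmog   [pre-rhotic lowering]
  hiderwonmog → hizerwonmog   [intervocalic lenition]
  hizerwonmog → hizerwunmug   [vowel merger]
  giving Lunikic hizerwunmug.

hizerwunmug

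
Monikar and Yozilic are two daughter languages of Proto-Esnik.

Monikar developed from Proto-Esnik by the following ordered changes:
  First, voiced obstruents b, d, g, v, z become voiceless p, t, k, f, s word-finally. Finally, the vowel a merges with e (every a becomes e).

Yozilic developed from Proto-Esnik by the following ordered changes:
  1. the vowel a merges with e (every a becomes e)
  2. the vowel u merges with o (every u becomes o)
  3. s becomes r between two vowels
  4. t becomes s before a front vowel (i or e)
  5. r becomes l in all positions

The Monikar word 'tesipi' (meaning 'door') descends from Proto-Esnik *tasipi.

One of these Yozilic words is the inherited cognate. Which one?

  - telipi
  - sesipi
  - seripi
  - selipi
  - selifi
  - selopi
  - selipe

Yozilic: start from *tasipi.
  rule 1 (vowel merger): tasipi → tesipi
  rule 2: no change — tesipi
  rule 3 (rhotacism): tesipi → teripi
  rule 4 (palatalisation): teripi → seripi
  rule 5 (unconditioned shift): seripi → selipi
  ⇒ Yozilic selipi

selipi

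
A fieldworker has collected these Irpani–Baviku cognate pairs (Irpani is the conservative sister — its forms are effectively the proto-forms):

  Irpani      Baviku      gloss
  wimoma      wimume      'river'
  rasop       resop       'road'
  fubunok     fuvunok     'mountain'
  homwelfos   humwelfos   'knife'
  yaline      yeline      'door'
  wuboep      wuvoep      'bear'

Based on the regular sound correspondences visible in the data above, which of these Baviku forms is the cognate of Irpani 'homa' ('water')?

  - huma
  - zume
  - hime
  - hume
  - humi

wimoma ~ wimume, homwelfos ~ humwelfos — Irpani o corresponds to Baviku u after a consonant, before a nasal.
wimoma ~ wimume — Irpani a corresponds to Baviku e word-finally.
Applying these to Irpani 'homa':
  homa → huma   (o→u after a consonant, before a nasal)
  huma → hume   (a→e word-finally)
So the Baviku cognate is 'hume'.

hume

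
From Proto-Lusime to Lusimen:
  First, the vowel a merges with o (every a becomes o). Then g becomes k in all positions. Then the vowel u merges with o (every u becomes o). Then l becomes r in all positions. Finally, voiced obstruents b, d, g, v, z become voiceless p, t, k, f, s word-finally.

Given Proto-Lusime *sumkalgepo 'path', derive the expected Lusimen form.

somkorkepo

Lusimen: *sumkalgepo > sumkolgepo > sumkolkepo > somkolkepo > somkorkepo  (by vowel merger, unconditioned shift, vowel merger, unconditioned shift)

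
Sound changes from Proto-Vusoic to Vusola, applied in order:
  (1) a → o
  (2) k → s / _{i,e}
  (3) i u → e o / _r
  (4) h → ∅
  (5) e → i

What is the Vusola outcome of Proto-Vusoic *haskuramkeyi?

Vusola: *haskuramkeyi > hoskuromkeyi > hoskuromseyi > hoskoromseyi > oskoromseyi > oskoromsiyi  (by vowel merger, palatalisation, pre-rhotic lowering, h-loss, vowel merger)

oskoromsiyi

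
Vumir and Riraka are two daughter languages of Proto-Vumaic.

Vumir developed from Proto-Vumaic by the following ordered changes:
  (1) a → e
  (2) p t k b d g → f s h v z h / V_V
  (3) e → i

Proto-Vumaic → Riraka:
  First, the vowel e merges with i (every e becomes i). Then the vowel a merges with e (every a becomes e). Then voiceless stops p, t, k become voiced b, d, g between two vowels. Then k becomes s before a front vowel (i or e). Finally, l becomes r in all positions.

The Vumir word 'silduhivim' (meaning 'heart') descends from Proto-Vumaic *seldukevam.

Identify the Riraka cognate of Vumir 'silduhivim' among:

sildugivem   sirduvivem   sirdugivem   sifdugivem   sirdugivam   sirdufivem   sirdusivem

Riraka: start from *seldukevam.
  rule 1 (vowel merger): seldukevam → sildukivam
  rule 2 (vowel merger): sildukivam → sildukivem
  rule 3 (intervocalic voicing): sildukivem → sildugivem
  rule 4: no change — sildugivem
  rule 5 (unconditioned shift): sildugivem → sirdugivem
  ⇒ Riraka sirdugivem

sirdugivem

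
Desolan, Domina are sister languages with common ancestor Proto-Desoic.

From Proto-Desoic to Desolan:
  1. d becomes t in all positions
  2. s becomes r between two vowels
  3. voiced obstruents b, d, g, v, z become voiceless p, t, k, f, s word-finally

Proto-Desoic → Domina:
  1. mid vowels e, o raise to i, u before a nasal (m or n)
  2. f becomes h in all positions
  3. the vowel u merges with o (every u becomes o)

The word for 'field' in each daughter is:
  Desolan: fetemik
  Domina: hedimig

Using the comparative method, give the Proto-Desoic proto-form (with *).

Position 1: Desolan has f, Domina has h. Taking the neighbouring segments as reconstructed: Desolan f can only go back to *f; Domina h could go back to *f or *h — the one source consistent with every daughter is *f.
Position 4: Desolan has e, Domina has i. Desolan preserves e here (none of its changes turn any other segment into e), so the proto-segment is *e.
This points to *fedemig. Verify forward in each daughter:
Desolan: start from *fedemig.
  rule 1 (unconditioned shift): fedemig → fetemig
  rule 2: no change — fetemig
  rule 3 (final devoicing): fetemig → fetemik
  ⇒ Desolan fetemik
Domina: start from *fedemig.
  rule 1 (pre-nasal raising): fedemig → fedimig
  rule 2 (unconditioned shift): fedimig → hedimig
  rule 3: no change — hedimig
  ⇒ Domina hedimig
No other proto-form is consistent with every reflex, so the reconstruction is *fedemig.

*fedemig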